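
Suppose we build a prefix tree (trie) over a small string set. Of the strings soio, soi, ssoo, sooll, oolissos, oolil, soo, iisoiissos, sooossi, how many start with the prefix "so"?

Traverse to the node for "so", then collect every word in that subtree.
Words under "so": soi, soio, soo, sooll, sooossi
Count: 5

5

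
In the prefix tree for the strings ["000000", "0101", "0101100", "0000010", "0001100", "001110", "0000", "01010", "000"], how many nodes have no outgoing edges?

6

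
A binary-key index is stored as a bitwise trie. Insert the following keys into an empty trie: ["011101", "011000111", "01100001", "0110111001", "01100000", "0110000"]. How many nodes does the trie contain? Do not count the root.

21

Trace insertions, counting only characters that open a new branch:
  "011101" → 6 new (0, 1, 1, 1, 0, 1)
  "011000111" → prefix "011" already present; 6 new (0, 0, 0, 1, 1, 1)
  "01100001" → prefix "011000" already present; 2 new (0, 1)
  "0110111001" → prefix "0110" already present; 6 new (1, 1, 1, 0, 0, 1)
  "01100000" → prefix "0110000" already present; 1 new (0)
  "0110000" → prefix "0110000" already present; 0 new (none)
Total nodes = 6 + 6 + 2 + 6 + 1 + 0 = 21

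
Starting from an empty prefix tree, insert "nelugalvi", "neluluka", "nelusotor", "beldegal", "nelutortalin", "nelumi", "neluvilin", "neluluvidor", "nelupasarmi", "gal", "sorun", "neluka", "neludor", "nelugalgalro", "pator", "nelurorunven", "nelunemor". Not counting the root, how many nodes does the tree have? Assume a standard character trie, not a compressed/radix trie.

89

Count nodes per top-level branch (shared prefixes stored once):
  'b'-branch (beldegal): 8 nodes
  'g'-branch (gal): 3 nodes
  'n'-branch (neludor, nelugalgalro, nelugalvi, neluka, neluluka, neluluvidor, nelumi, nelunemor, nelupasarmi, nelurorunven, nelusotor, nelutortalin, neluvilin): 68 nodes
  'p'-branch (pator): 5 nodes
  's'-branch (sorun): 5 nodes
Sum: 89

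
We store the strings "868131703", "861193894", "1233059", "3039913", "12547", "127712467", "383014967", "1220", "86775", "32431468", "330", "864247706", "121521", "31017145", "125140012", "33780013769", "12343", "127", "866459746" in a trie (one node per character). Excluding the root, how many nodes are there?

104

Trace insertions, counting only characters that open a new branch:
  "868131703" → 9 new (8, 6, 8, 1, 3, 1, 7, 0, 3)
  "861193894" → prefix "86" already present; 7 new (1, 1, 9, 3, 8, 9, 4)
  "1233059" → 7 new (1, 2, 3, 3, 0, 5, 9)
  "3039913" → 7 new (3, 0, 3, 9, 9, 1, 3)
  "12547" → prefix "12" already present; 3 new (5, 4, 7)
  "127712467" → prefix "12" already present; 7 new (7, 7, 1, 2, 4, 6, 7)
  "383014967" → prefix "3" already present; 8 new (8, 3, 0, 1, 4, 9, 6, 7)
  "1220" → prefix "12" already present; 2 new (2, 0)
  "86775" → prefix "86" already present; 3 new (7, 7, 5)
  "32431468" → prefix "3" already present; 7 new (2, 4, 3, 1, 4, 6, 8)
  "330" → prefix "3" already present; 2 new (3, 0)
  "864247706" → prefix "86" already present; 7 new (4, 2, 4, 7, 7, 0, 6)
  "121521" → prefix "12" already present; 4 new (1, 5, 2, 1)
  "31017145" → prefix "3" already present; 7 new (1, 0, 1, 7, 1, 4, 5)
  "125140012" → prefix "125" already present; 6 new (1, 4, 0, 0, 1, 2)
  "33780013769" → prefix "33" already present; 9 new (7, 8, 0, 0, 1, 3, 7, 6, 9)
  "12343" → prefix "123" already present; 2 new (4, 3)
  "127" → prefix "127" already present; 0 new (none)
  "866459746" → prefix "86" already present; 7 new (6, 4, 5, 9, 7, 4, 6)
Total nodes = 9 + 7 + 7 + 7 + 3 + 7 + 8 + 2 + 3 + 7 + 2 + 7 + 4 + 7 + 6 + 9 + 2 + 0 + 7 = 104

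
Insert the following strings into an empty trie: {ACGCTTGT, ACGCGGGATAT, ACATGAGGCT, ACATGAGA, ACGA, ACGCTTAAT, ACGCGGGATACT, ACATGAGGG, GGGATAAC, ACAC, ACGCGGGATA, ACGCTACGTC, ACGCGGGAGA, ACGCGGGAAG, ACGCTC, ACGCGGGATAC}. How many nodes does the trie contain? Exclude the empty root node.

Trace insertions, counting only characters that open a new branch:
  "ACGCTTGT" → 8 new (A, C, G, C, T, T, G, T)
  "ACGCGGGATAT" → prefix "ACGC" already present; 7 new (G, G, G, A, T, A, T)
  "ACATGAGGCT" → prefix "AC" already present; 8 new (A, T, G, A, G, G, C, T)
  "ACATGAGA" → prefix "ACATGAG" already present; 1 new (A)
  "ACGA" → prefix "ACG" already present; 1 new (A)
  "ACGCTTAAT" → prefix "ACGCTT" already present; 3 new (A, A, T)
  "ACGCGGGATACT" → prefix "ACGCGGGATA" already present; 2 new (C, T)
  "ACATGAGGG" → prefix "ACATGAGG" already present; 1 new (G)
  "GGGATAAC" → 8 new (G, G, G, A, T, A, A, C)
  "ACAC" → prefix "ACA" already present; 1 new (C)
  "ACGCGGGATA" → prefix "ACGCGGGATA" already present; 0 new (none)
  "ACGCTACGTC" → prefix "ACGCT" already present; 5 new (A, C, G, T, C)
  "ACGCGGGAGA" → prefix "ACGCGGGA" already present; 2 new (G, A)
  "ACGCGGGAAG" → prefix "ACGCGGGA" already present; 2 new (A, G)
  "ACGCTC" → prefix "ACGCT" already present; 1 new (C)
  "ACGCGGGATAC" → prefix "ACGCGGGATAC" already present; 0 new (none)
Total nodes = 8 + 7 + 8 + 1 + 1 + 3 + 2 + 1 + 8 + 1 + 0 + 5 + 2 + 2 + 1 + 0 = 50

50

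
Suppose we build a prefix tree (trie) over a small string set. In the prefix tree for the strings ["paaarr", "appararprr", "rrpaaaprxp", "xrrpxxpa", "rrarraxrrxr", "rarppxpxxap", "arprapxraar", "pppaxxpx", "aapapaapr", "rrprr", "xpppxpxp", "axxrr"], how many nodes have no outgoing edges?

Leaves are exactly the stored words that no other stored word extends.
Those words: "aapapaapr", "appararprr", "arprapxraar", "axxrr", "paaarr", "pppaxxpx", "rarppxpxxap", "rrarraxrrxr", "rrpaaaprxp", "rrprr", "xpppxpxp", "xrrpxxpa"
Leaf count: 12

12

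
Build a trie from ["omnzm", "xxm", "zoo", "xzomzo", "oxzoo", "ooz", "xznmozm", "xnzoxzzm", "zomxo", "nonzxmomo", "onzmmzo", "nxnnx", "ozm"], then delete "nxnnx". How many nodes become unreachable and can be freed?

After clearing the end-marker at "nxnnx", prune upward until reaching a node still needed by another word.
The suffix "xnnx" (4 nodes) is used only by "nxnnx"; the node for "n" still has the child "o", so pruning stops there.
Nodes removed: 4

4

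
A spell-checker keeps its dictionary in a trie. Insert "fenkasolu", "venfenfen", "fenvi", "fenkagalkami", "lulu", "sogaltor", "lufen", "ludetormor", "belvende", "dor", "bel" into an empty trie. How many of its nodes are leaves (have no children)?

A leaf is a node with no children — equivalently, the end of a word that is not a proper prefix of any other stored word.
Those words: "belvende", "dor", "fenkagalkami", "fenkasolu", "fenvi", "ludetormor", "lufen", "lulu", "sogaltor", "venfenfen"
Leaf count: 10

10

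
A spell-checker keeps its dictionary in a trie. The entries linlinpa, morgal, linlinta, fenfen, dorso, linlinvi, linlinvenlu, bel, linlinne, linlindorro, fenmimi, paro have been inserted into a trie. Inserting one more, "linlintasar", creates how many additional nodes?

3

"linlinta" is already a path in the trie; the remaining "sar" must be added.
New nodes needed: |"linlintasar"| − 8 = 11 − 8 = 3.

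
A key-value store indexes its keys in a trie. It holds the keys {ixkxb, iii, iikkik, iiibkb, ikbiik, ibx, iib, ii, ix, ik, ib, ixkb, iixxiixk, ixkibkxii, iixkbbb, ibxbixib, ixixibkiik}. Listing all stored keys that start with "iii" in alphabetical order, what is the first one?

DFS of the "iii" subtree visits, in order: "iii", "iiibkb"
The 1st is iii.

iii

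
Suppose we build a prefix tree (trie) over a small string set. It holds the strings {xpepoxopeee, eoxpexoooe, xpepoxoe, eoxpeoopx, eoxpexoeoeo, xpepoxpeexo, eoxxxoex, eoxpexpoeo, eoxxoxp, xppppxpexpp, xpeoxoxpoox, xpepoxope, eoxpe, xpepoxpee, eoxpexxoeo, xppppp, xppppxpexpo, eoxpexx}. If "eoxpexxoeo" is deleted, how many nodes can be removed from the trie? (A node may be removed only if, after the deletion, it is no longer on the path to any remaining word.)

Walk "eoxpexxoeo" from the leaf back toward the root, removing each node that no remaining word uses.
The suffix "oeo" (3 nodes) is used only by "eoxpexxoeo"; "eoxpexx" is itself a stored word, so pruning stops there.
Nodes removed: 3

3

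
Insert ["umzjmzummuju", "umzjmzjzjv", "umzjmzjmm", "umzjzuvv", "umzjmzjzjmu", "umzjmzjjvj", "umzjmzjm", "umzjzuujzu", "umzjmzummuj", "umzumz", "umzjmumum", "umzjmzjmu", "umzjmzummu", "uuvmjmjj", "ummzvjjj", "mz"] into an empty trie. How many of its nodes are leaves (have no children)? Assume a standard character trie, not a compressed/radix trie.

A leaf is a node with no children — equivalently, the end of a word that is not a proper prefix of any other stored word.
Those words: "mz", "ummzvjjj", "umzjmumum", "umzjmzjjvj", "umzjmzjmm", "umzjmzjmu", "umzjmzjzjmu", "umzjmzjzjv", "umzjmzummuju", "umzjzuujzu", "umzjzuvv", "umzumz", "uuvmjmjj"
Leaf count: 13

13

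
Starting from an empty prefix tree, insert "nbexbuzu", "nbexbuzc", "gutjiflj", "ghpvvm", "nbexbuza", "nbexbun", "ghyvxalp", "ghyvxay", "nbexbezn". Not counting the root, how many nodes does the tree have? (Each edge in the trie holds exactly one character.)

34

Trie structure (* marks end of a word):
(root)
├─ g
│  ├─ h
│  │  ├─ p
│  │  │  └─ v
│  │  │     └─ v
│  │  │        └─ m *
│  │  └─ y
│  │     └─ v
│  │        └─ x
│  │           └─ a
│  │              ├─ l
│  │              │  └─ p *
│  │              └─ y *
│  └─ u
│     └─ t
│        └─ j
│           └─ i
│              └─ f
│                 └─ l
│                    └─ j *
└─ n
   └─ b
      └─ e
         └─ x
            └─ b
               ├─ e
               │  └─ z
               │     └─ n *
               └─ u
                  ├─ n *
                  └─ z
                     ├─ a *
                     ├─ c *
                     └─ u *
Counting every labelled node above: 34.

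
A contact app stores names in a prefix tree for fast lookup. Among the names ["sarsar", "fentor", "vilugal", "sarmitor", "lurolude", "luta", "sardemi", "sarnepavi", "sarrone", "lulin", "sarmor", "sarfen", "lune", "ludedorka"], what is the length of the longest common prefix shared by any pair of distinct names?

Equivalently: take the maximum, over all pairs, of their longest common prefix length.
"sarmitor" and "sarmor" agree on "sarm" (4 characters) before diverging; nothing deeper is shared.
Longest shared-prefix length: 4

4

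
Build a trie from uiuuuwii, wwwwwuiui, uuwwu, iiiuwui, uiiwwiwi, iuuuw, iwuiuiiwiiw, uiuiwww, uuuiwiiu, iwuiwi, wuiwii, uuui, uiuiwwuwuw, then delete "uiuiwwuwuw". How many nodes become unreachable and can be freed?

After clearing the end-marker at "uiuiwwuwuw", prune upward until reaching a node still needed by another word.
The suffix "uwuw" (4 nodes) is used only by "uiuiwwuwuw"; the node for "uiuiww" still has the child "w", so pruning stops there.
Nodes removed: 4

4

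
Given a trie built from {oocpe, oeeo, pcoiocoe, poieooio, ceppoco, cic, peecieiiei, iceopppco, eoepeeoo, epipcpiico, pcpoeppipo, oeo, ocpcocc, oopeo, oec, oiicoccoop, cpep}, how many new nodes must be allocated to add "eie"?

2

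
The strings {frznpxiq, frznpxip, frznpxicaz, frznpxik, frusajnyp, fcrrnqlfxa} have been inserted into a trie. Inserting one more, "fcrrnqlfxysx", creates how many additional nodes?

3

The longest prefix of "fcrrnqlfxysx" already in the trie is "fcrrnqlfx" (length 9).
So 12 − 9 = 3 new nodes.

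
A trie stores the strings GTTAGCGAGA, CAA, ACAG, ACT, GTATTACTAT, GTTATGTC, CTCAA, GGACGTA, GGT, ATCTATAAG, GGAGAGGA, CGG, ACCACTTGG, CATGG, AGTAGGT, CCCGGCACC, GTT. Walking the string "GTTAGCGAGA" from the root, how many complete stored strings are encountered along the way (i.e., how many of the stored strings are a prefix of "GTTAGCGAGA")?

2

Walk "GTTAGCGAGA" from the root; an end-of-word marker is hit whenever a stored word is a prefix of "GTTAGCGAGA".
Prefixes of the query that are stored words: "GTT", "GTTAGCGAGA"
Count: 2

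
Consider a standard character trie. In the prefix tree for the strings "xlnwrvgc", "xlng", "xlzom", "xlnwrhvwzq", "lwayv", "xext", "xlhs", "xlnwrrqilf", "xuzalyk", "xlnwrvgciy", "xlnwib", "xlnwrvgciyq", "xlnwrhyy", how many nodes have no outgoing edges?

A leaf is a node with no children — equivalently, the end of a word that is not a proper prefix of any other stored word.
Those words: "lwayv", "xext", "xlhs", "xlng", "xlnwib", "xlnwrhvwzq", "xlnwrhyy", "xlnwrrqilf", "xlnwrvgciyq", "xlzom", "xuzalyk"
Leaf count: 11

11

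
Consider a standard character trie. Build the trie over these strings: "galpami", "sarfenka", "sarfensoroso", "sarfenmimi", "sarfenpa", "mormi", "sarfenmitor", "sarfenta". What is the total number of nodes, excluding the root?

37

Count nodes per top-level branch (shared prefixes stored once):
  'g'-branch (galpami): 7 nodes
  'm'-branch (mormi): 5 nodes
  's'-branch (sarfenka, sarfenmimi, sarfenmitor, sarfenpa, sarfensoroso, sarfenta): 25 nodes
Sum: 37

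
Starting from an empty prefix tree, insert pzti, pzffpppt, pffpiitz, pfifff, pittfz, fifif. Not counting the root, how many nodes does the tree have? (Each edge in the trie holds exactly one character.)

Count nodes per top-level branch (shared prefixes stored once):
  'f'-branch (fifif): 5 nodes
  'p'-branch (pffpiitz, pfifff, pittfz, pzffpppt, pzti): 26 nodes
Sum: 31

31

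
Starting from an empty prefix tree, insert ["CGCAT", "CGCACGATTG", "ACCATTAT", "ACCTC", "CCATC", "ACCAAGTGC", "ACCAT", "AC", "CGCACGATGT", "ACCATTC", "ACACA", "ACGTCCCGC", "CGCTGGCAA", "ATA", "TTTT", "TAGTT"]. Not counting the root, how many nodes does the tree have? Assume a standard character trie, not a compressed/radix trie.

For each word, the new-node count is its length minus the longest prefix already in the trie:
  "CGCAT" → 5 new (C, G, C, A, T)
  "CGCACGATTG" → prefix "CGCA" already present; 6 new (C, G, A, T, T, G)
  "ACCATTAT" → 8 new (A, C, C, A, T, T, A, T)
  "ACCTC" → prefix "ACC" already present; 2 new (T, C)
  "CCATC" → prefix "C" already present; 4 new (C, A, T, C)
  "ACCAAGTGC" → prefix "ACCA" already present; 5 new (A, G, T, G, C)
  "ACCAT" → prefix "ACCAT" already present; 0 new (none)
  "AC" → prefix "AC" already present; 0 new (none)
  "CGCACGATGT" → prefix "CGCACGAT" already present; 2 new (G, T)
  "ACCATTC" → prefix "ACCATT" already present; 1 new (C)
  "ACACA" → prefix "AC" already present; 3 new (A, C, A)
  "ACGTCCCGC" → prefix "AC" already present; 7 new (G, T, C, C, C, G, C)
  "CGCTGGCAA" → prefix "CGC" already present; 6 new (T, G, G, C, A, A)
  "ATA" → prefix "A" already present; 2 new (T, A)
  "TTTT" → 4 new (T, T, T, T)
  "TAGTT" → prefix "T" already present; 4 new (A, G, T, T)
Total nodes = 5 + 6 + 8 + 2 + 4 + 5 + 0 + 0 + 2 + 1 + 3 + 7 + 6 + 2 + 4 + 4 = 59

59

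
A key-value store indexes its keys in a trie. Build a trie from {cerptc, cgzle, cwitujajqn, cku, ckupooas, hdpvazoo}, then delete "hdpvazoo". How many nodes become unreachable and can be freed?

Walk "hdpvazoo" from the leaf back toward the root, removing each node that no remaining word uses.
No other word shares any prefix with "hdpvazoo", so all 8 of its nodes go.
Nodes removed: 8

8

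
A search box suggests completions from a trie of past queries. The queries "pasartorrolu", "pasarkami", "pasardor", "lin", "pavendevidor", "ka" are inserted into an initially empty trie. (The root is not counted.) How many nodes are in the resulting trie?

Count nodes per top-level branch (shared prefixes stored once):
  'k'-branch (ka): 2 nodes
  'l'-branch (lin): 3 nodes
  'p'-branch (pasardor, pasarkami, pasartorrolu, pavendevidor): 29 nodes
Sum: 34

34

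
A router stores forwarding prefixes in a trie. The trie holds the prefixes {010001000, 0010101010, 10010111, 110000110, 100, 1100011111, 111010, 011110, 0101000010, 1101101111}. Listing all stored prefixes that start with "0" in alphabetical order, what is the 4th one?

Words with prefix "0", in lexicographic order: "0010101010", "010001000", "0101000010", "011110"
Position 4: 011110

011110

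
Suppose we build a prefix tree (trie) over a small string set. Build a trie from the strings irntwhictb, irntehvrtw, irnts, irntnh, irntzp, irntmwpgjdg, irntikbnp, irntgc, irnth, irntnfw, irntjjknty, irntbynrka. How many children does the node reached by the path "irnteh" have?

Follow the path "irnteh" to its node, then look at its outgoing edges.
Distinct next characters after "irnteh": v.
That node has 1 child edge.

1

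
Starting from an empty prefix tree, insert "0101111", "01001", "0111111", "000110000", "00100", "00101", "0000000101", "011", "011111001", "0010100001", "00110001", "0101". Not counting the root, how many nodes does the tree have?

46

Insert word by word; a character creates a node only if that edge doesn't already exist:
  "0101111" → 7 new (0, 1, 0, 1, 1, 1, 1)
  "01001" → prefix "010" already present; 2 new (0, 1)
  "0111111" → prefix "01" already present; 5 new (1, 1, 1, 1, 1)
  "000110000" → prefix "0" already present; 8 new (0, 0, 1, 1, 0, 0, 0, 0)
  "00100" → prefix "00" already present; 3 new (1, 0, 0)
  "00101" → prefix "0010" already present; 1 new (1)
  "0000000101" → prefix "000" already present; 7 new (0, 0, 0, 0, 1, 0, 1)
  "011" → prefix "011" already present; 0 new (none)
  "011111001" → prefix "011111" already present; 3 new (0, 0, 1)
  "0010100001" → prefix "00101" already present; 5 new (0, 0, 0, 0, 1)
  "00110001" → prefix "001" already present; 5 new (1, 0, 0, 0, 1)
  "0101" → prefix "0101" already present; 0 new (none)
Total nodes = 7 + 2 + 5 + 8 + 3 + 1 + 7 + 0 + 3 + 5 + 5 + 0 = 46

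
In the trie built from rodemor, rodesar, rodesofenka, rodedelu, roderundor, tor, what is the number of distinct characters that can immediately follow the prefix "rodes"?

The children of the "rodes" node are the distinct next characters among strings starting with "rodes".
Characters that immediately follow "rodes" among the stored strings: {a, o}.
That node has 2 child edges.

2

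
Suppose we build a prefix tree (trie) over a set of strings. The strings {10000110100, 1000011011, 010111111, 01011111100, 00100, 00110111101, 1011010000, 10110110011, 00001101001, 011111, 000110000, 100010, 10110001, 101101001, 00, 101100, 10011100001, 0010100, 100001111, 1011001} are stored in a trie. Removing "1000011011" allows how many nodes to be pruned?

1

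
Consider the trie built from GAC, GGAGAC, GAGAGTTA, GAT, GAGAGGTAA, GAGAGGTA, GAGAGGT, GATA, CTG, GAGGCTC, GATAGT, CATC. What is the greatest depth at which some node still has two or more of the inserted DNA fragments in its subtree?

8

Equivalently: take the maximum, over all pairs, of their longest common prefix length.
e.g. "GAGAGGTA" and "GAGAGGTAA" share the prefix "GAGAGGTA" of length 8; no pair shares a longer one.
Longest shared-prefix length: 8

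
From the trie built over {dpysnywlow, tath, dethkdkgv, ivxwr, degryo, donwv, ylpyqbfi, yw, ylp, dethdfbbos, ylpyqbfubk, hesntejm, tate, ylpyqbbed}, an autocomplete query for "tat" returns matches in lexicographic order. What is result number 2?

tath

DFS of the "tat" subtree visits, in order: "tate", "tath"
The 2nd is tath.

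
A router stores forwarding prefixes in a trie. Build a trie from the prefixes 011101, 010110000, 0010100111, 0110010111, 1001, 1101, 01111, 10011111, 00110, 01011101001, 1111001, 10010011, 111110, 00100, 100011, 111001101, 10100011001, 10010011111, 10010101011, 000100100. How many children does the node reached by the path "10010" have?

Walk "10010" from the root, arriving at one node.
Distinct next characters after "10010": 0, 1.
That node has 2 child edges.

2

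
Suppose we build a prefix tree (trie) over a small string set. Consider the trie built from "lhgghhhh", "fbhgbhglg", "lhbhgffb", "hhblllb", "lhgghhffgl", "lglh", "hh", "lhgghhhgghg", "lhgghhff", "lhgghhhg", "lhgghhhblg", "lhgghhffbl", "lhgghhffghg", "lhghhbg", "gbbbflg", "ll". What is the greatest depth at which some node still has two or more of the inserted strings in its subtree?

9

The deepest shared node is where two words last agree before diverging.
e.g. "lhgghhffghg" and "lhgghhffgl" share the prefix "lhgghhffg" of length 9; no pair shares a longer one.
Longest shared-prefix length: 9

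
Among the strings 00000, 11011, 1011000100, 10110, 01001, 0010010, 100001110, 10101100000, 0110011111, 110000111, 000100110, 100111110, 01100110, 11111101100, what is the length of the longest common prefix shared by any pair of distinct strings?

The deepest shared node is where two words last agree before diverging.
"01100110" and "0110011111" agree on "0110011" (7 characters) before diverging; nothing deeper is shared.
Longest shared-prefix length: 7

7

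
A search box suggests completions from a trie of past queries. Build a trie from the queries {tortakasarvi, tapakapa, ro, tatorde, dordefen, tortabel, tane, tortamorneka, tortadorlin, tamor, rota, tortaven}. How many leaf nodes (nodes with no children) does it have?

11

Leaves are exactly the stored words that no other stored word extends.
Those words: "dordefen", "rota", "tamor", "tane", "tapakapa", "tatorde", "tortabel", "tortadorlin", "tortakasarvi", "tortamorneka", "tortaven"
Leaf count: 11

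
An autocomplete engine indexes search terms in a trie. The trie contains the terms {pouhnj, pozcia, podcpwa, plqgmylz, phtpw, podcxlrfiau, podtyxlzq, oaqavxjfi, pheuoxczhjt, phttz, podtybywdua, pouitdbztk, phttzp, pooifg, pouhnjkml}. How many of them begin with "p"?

Filter for entries beginning with "p":
Matches: "pheuoxczhjt", "phtpw", "phttz", "phttzp", "plqgmylz", "podcpwa", "podcxlrfiau", "podtybywdua", "podtyxlzq", "pooifg", "pouhnj", "pouhnjkml", "pouitdbztk", "pozcia"
Count: 14

14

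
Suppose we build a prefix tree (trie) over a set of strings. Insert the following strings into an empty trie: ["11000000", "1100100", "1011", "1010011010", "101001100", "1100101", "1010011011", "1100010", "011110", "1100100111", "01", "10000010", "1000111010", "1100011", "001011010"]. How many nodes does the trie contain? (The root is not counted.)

56

Count nodes per top-level branch (shared prefixes stored once):
  '0'-branch (001011010, 01, 011110): 14 nodes
  '1'-branch (10000010, 1000111010, 101001100, 1010011010, 1010011011, 1011, 11000000, 1100010, 1100011, 1100100, 1100100111, 1100101): 42 nodes
Sum: 56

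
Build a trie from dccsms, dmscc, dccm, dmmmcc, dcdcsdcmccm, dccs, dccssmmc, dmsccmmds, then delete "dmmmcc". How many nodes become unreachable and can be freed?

4

A node on "dmmmcc"'s path can go only if nothing else ends at it or branches off below it.
The suffix "mmcc" (4 nodes) is used only by "dmmmcc"; the node for "dm" still has the child "s", so pruning stops there.
Nodes removed: 4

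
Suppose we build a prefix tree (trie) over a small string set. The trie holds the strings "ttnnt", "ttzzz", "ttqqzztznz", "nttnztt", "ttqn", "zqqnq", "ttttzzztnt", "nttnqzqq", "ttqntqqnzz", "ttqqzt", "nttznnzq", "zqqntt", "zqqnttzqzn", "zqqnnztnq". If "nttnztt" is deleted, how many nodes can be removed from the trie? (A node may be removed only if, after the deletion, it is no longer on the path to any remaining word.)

3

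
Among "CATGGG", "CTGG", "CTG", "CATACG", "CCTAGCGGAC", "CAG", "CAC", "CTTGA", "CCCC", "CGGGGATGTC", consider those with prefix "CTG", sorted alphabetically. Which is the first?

CTG

Filter for "CTG…" and sort: "CTG", "CTGG"
The 1st is CTG.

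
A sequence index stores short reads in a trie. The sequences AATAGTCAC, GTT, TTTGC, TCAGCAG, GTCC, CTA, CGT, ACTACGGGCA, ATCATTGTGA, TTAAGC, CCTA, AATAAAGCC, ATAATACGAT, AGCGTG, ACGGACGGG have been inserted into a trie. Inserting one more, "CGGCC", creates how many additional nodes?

The longest prefix of "CGGCC" already in the trie is "CG" (length 2).
So 5 − 2 = 3 new nodes.

3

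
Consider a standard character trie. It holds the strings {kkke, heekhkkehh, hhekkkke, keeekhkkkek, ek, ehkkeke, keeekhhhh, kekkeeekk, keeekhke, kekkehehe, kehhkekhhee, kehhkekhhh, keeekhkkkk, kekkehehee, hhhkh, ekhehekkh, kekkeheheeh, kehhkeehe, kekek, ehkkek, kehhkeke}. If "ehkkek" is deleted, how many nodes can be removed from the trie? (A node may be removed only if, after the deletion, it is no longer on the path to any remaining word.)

0

Walk "ehkkek" from the leaf back toward the root, removing each node that no remaining word uses.
Every node on "ehkkek" is still needed (e.g. by "ehkkeke"), so nothing is freed.
Nodes removed: 0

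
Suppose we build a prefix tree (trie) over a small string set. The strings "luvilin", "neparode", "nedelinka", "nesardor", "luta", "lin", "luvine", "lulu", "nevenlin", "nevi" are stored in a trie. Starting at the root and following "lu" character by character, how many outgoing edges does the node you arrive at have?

3

Walk "lu" from the root, arriving at one node.
Distinct next characters after "lu": l, t, v.
That node has 3 child edges.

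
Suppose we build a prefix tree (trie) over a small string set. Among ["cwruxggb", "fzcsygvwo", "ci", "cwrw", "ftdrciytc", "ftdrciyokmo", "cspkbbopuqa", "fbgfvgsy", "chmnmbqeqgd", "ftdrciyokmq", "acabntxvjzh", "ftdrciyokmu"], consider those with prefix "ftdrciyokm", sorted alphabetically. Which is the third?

ftdrciyokmu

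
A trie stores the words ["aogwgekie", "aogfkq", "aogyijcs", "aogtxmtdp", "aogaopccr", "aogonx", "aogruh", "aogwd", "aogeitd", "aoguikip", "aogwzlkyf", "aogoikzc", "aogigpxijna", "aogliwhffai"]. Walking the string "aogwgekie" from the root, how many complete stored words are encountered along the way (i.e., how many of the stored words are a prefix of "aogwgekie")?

Walk "aogwgekie" from the root; an end-of-word marker is hit whenever a stored word is a prefix of "aogwgekie".
Prefixes of the query that are stored words: "aogwgekie"
Count: 1

1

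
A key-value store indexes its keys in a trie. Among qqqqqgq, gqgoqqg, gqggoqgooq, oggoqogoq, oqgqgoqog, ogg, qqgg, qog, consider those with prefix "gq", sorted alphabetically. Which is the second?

gqgoqqg

DFS of the "gq" subtree visits, in order: "gqggoqgooq", "gqgoqqg"
The 2nd is gqgoqqg.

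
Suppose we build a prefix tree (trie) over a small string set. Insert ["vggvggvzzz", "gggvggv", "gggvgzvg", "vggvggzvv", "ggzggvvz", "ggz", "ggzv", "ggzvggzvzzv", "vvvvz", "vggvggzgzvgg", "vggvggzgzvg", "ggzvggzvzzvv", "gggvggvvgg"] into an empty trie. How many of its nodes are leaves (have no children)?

8

A leaf is a node with no children — equivalently, the end of a word that is not a proper prefix of any other stored word.
Those words: "gggvggvvgg", "gggvgzvg", "ggzggvvz", "ggzvggzvzzvv", "vggvggvzzz", "vggvggzgzvgg", "vggvggzvv", "vvvvz"
Leaf count: 8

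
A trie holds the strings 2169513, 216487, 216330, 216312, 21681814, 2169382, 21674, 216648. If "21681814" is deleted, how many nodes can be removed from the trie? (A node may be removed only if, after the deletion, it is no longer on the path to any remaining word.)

5

After clearing the end-marker at "21681814", prune upward until reaching a node still needed by another word.
The suffix "81814" (5 nodes) is used only by "21681814"; the node for "216" still has the child "9", so pruning stops there.
Nodes removed: 5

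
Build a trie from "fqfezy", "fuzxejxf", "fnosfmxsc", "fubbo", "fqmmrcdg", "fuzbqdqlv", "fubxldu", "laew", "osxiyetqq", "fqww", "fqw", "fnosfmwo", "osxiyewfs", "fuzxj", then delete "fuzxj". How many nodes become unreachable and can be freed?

A node on "fuzxj"'s path can go only if nothing else ends at it or branches off below it.
The suffix "j" (1 node) is used only by "fuzxj"; the node for "fuzx" still has the child "e", so pruning stops there.
Nodes removed: 1

1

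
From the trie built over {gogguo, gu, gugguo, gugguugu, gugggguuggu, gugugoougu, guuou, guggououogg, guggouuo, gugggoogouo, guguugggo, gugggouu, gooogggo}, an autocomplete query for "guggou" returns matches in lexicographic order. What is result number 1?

Filter for "guggou…" and sort: "guggououogg", "guggouuo"
The 1st is guggououogg.

guggououogg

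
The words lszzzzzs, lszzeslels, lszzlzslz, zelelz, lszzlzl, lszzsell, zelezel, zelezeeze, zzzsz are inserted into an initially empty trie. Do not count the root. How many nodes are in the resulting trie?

40

Trace insertions, counting only characters that open a new branch:
  "lszzzzzs" → 8 new (l, s, z, z, z, z, z, s)
  "lszzeslels" → prefix "lszz" already present; 6 new (e, s, l, e, l, s)
  "lszzlzslz" → prefix "lszz" already present; 5 new (l, z, s, l, z)
  "zelelz" → 6 new (z, e, l, e, l, z)
  "lszzlzl" → prefix "lszzlz" already present; 1 new (l)
  "lszzsell" → prefix "lszz" already present; 4 new (s, e, l, l)
  "zelezel" → prefix "zele" already present; 3 new (z, e, l)
  "zelezeeze" → prefix "zeleze" already present; 3 new (e, z, e)
  "zzzsz" → prefix "z" already present; 4 new (z, z, s, z)
Total nodes = 8 + 6 + 5 + 6 + 1 + 4 + 3 + 3 + 4 = 40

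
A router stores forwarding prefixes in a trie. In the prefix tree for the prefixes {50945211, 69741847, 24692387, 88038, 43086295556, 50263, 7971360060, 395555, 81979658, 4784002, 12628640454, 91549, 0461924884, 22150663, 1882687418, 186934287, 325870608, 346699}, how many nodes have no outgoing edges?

A leaf is a node with no children — equivalently, the end of a word that is not a proper prefix of any other stored word.
Those words: "0461924884", "12628640454", "186934287", "1882687418", "22150663", "24692387", "325870608", "346699", "395555", "43086295556", "4784002", "50263", "50945211", "69741847", "7971360060", "81979658", "88038", "91549"
Leaf count: 18

18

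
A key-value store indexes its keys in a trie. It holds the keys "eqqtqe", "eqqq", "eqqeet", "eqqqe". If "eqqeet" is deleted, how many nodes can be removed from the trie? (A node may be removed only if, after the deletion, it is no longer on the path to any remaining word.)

A node on "eqqeet"'s path can go only if nothing else ends at it or branches off below it.
The suffix "eet" (3 nodes) is used only by "eqqeet"; the node for "eqq" still has the child "t", so pruning stops there.
Nodes removed: 3

3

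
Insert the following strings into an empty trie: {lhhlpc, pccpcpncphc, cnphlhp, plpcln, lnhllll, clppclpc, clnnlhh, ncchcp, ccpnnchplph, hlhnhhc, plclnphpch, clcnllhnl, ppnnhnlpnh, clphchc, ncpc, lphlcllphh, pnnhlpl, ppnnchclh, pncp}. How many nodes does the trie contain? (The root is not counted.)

122

For each word, the new-node count is its length minus the longest prefix already in the trie:
  "lhhlpc" → 6 new (l, h, h, l, p, c)
  "pccpcpncphc" → 11 new (p, c, c, p, c, p, n, c, p, h, c)
  "cnphlhp" → 7 new (c, n, p, h, l, h, p)
  "plpcln" → prefix "p" already present; 5 new (l, p, c, l, n)
  "lnhllll" → prefix "l" already present; 6 new (n, h, l, l, l, l)
  "clppclpc" → prefix "c" already present; 7 new (l, p, p, c, l, p, c)
  "clnnlhh" → prefix "cl" already present; 5 new (n, n, l, h, h)
  "ncchcp" → 6 new (n, c, c, h, c, p)
  "ccpnnchplph" → prefix "c" already present; 10 new (c, p, n, n, c, h, p, l, p, h)
  "hlhnhhc" → 7 new (h, l, h, n, h, h, c)
  "plclnphpch" → prefix "pl" already present; 8 new (c, l, n, p, h, p, c, h)
  "clcnllhnl" → prefix "cl" already present; 7 new (c, n, l, l, h, n, l)
  "ppnnhnlpnh" → prefix "p" already present; 9 new (p, n, n, h, n, l, p, n, h)
  "clphchc" → prefix "clp" already present; 4 new (h, c, h, c)
  "ncpc" → prefix "nc" already present; 2 new (p, c)
  "lphlcllphh" → prefix "l" already present; 9 new (p, h, l, c, l, l, p, h, h)
  "pnnhlpl" → prefix "p" already present; 6 new (n, n, h, l, p, l)
  "ppnnchclh" → prefix "ppnn" already present; 5 new (c, h, c, l, h)
  "pncp" → prefix "pn" already present; 2 new (c, p)
Total nodes = 6 + 11 + 7 + 5 + 6 + 7 + 5 + 6 + 10 + 7 + 8 + 7 + 9 + 4 + 2 + 9 + 6 + 5 + 2 = 122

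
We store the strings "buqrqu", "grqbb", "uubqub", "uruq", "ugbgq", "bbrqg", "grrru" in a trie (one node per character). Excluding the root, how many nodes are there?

31

Trie structure (* marks end of a word):
(root)
├─ b
│  ├─ b
│  │  └─ r
│  │     └─ q
│  │        └─ g *
│  └─ u
│     └─ q
│        └─ r
│           └─ q
│              └─ u *
├─ g
│  └─ r
│     ├─ q
│     │  └─ b
│     │     └─ b *
│     └─ r
│        └─ r
│           └─ u *
└─ u
   ├─ g
   │  └─ b
   │     └─ g
   │        └─ q *
   ├─ r
   │  └─ u
   │     └─ q *
   └─ u
      └─ b
         └─ q
            └─ u
               └─ b *
Counting every labelled node above: 31.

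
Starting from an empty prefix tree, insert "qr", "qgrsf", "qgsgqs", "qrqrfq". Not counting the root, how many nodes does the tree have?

14

Trace insertions, counting only characters that open a new branch:
  "qr" → 2 new (q, r)
  "qgrsf" → prefix "q" already present; 4 new (g, r, s, f)
  "qgsgqs" → prefix "qg" already present; 4 new (s, g, q, s)
  "qrqrfq" → prefix "qr" already present; 4 new (q, r, f, q)
Total nodes = 2 + 4 + 4 + 4 = 14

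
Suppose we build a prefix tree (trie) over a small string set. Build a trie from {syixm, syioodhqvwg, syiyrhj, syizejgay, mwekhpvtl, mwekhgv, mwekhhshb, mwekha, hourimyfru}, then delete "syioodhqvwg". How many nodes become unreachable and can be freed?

8

After clearing the end-marker at "syioodhqvwg", prune upward until reaching a node still needed by another word.
The suffix "oodhqvwg" (8 nodes) is used only by "syioodhqvwg"; the node for "syi" still has the child "x", so pruning stops there.
Nodes removed: 8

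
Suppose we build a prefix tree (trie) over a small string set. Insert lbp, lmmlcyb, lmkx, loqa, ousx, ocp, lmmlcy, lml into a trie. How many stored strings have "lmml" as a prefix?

2

Filter for entries beginning with "lmml":
Words under "lmml": lmmlcy, lmmlcyb
Count: 2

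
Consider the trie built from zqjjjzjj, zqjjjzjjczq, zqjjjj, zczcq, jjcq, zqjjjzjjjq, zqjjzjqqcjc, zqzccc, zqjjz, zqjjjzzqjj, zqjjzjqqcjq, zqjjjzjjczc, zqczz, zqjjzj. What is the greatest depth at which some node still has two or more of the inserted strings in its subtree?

10

Look for the deepest trie node that still has at least two words in its subtree.
"zqjjjzjjczc" and "zqjjjzjjczq" agree on "zqjjjzjjcz" (10 characters) before diverging; nothing deeper is shared.
Longest shared-prefix length: 10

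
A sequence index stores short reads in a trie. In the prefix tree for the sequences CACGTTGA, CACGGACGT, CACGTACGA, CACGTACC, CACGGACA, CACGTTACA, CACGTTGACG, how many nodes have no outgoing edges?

6

A leaf is a node with no children — equivalently, the end of a word that is not a proper prefix of any other stored word.
Those words: "CACGGACA", "CACGGACGT", "CACGTACC", "CACGTACGA", "CACGTTACA", "CACGTTGACG"
Leaf count: 6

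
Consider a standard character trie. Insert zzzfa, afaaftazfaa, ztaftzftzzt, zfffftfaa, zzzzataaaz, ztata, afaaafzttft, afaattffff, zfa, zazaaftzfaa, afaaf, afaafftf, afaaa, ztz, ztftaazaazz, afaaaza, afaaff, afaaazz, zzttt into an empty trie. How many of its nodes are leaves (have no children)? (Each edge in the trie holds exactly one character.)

16

A leaf is a node with no children — equivalently, the end of a word that is not a proper prefix of any other stored word.
Those words: "afaaafzttft", "afaaaza", "afaaazz", "afaafftf", "afaaftazfaa", "afaattffff", "zazaaftzfaa", "zfa", "zfffftfaa", "ztaftzftzzt", "ztata", "ztftaazaazz", "ztz", "zzttt", "zzzfa", "zzzzataaaz"
Leaf count: 16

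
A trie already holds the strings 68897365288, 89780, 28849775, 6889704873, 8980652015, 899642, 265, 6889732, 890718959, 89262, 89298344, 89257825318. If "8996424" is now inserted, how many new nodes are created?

1

Walking "8996424" from the root, the first 6 characters ("899642") follow existing edges; "4" is the first miss.
So 7 − 6 = 1 new nodes.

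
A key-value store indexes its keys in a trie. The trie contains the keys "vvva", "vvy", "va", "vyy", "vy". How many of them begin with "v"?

Traverse to the node for "v", then collect every word in that subtree.
Words under "v": va, vvva, vvy, vy, vyy
Count: 5

5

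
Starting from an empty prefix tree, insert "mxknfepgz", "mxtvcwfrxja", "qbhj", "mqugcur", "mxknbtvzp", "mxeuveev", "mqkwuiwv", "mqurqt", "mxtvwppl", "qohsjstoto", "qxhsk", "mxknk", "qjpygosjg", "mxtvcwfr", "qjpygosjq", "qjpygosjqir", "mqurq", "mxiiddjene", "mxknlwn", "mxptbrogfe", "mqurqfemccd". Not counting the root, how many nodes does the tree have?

102

For each word, the new-node count is its length minus the longest prefix already in the trie:
  "mxknfepgz" → 9 new (m, x, k, n, f, e, p, g, z)
  "mxtvcwfrxja" → prefix "mx" already present; 9 new (t, v, c, w, f, r, x, j, a)
  "qbhj" → 4 new (q, b, h, j)
  "mqugcur" → prefix "m" already present; 6 new (q, u, g, c, u, r)
  "mxknbtvzp" → prefix "mxkn" already present; 5 new (b, t, v, z, p)
  "mxeuveev" → prefix "mx" already present; 6 new (e, u, v, e, e, v)
  "mqkwuiwv" → prefix "mq" already present; 6 new (k, w, u, i, w, v)
  "mqurqt" → prefix "mqu" already present; 3 new (r, q, t)
  "mxtvwppl" → prefix "mxtv" already present; 4 new (w, p, p, l)
  "qohsjstoto" → prefix "q" already present; 9 new (o, h, s, j, s, t, o, t, o)
  "qxhsk" → prefix "q" already present; 4 new (x, h, s, k)
  "mxknk" → prefix "mxkn" already present; 1 new (k)
  "qjpygosjg" → prefix "q" already present; 8 new (j, p, y, g, o, s, j, g)
  "mxtvcwfr" → prefix "mxtvcwfr" already present; 0 new (none)
  "qjpygosjq" → prefix "qjpygosj" already present; 1 new (q)
  "qjpygosjqir" → prefix "qjpygosjq" already present; 2 new (i, r)
  "mqurq" → prefix "mqurq" already present; 0 new (none)
  "mxiiddjene" → prefix "mx" already present; 8 new (i, i, d, d, j, e, n, e)
  "mxknlwn" → prefix "mxkn" already present; 3 new (l, w, n)
  "mxptbrogfe" → prefix "mx" already present; 8 new (p, t, b, r, o, g, f, e)
  "mqurqfemccd" → prefix "mqurq" already present; 6 new (f, e, m, c, c, d)
Total nodes = 9 + 9 + 4 + 6 + 5 + 6 + 6 + 3 + 4 + 9 + 4 + 1 + 8 + 0 + 1 + 2 + 0 + 8 + 3 + 8 + 6 = 102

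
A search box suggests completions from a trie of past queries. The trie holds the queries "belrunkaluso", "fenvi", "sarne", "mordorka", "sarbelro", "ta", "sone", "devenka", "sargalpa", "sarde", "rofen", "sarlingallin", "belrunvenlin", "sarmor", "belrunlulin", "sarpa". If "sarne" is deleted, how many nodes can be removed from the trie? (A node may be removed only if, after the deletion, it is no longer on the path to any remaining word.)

Walk "sarne" from the leaf back toward the root, removing each node that no remaining word uses.
The suffix "ne" (2 nodes) is used only by "sarne"; the node for "sar" still has the child "b", so pruning stops there.
Nodes removed: 2

2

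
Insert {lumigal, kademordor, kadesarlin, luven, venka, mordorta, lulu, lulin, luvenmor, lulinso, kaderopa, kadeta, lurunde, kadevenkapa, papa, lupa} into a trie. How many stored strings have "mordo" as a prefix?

Filter for entries beginning with "mordo":
Words under "mordo": mordorta
Count: 1

1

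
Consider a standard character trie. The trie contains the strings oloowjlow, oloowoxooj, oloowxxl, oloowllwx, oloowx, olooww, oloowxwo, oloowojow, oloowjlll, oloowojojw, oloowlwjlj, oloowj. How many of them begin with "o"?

Traverse to the node for "o", then collect every word in that subtree.
Matches: "oloowj", "oloowjlll", "oloowjlow", "oloowllwx", "oloowlwjlj", "oloowojojw", "oloowojow", "oloowoxooj", "olooww", "oloowx", "oloowxwo", "oloowxxl"
Count: 12

12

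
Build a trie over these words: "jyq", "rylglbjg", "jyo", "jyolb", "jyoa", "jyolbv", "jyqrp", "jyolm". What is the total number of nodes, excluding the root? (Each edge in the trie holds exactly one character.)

Trace insertions, counting only characters that open a new branch:
  "jyq" → 3 new (j, y, q)
  "rylglbjg" → 8 new (r, y, l, g, l, b, j, g)
  "jyo" → prefix "jy" already present; 1 new (o)
  "jyolb" → prefix "jyo" already present; 2 new (l, b)
  "jyoa" → prefix "jyo" already present; 1 new (a)
  "jyolbv" → prefix "jyolb" already present; 1 new (v)
  "jyqrp" → prefix "jyq" already present; 2 new (r, p)
  "jyolm" → prefix "jyol" already present; 1 new (m)
Total nodes = 3 + 8 + 1 + 2 + 1 + 1 + 2 + 1 = 19

19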